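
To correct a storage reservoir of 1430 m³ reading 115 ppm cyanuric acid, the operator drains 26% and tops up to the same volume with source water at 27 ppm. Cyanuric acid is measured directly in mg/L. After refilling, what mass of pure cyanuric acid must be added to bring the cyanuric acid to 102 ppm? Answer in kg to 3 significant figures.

14.1 kg

Volume: 1430 m³ = 1,430,000 L.
After draining 26% and refilling: 115 × 0.74 + 27 × 0.26 = 92.12 ppm.
Deficit to target: 102 − 92.12 = 9.88 mg/L.
Mass: 9.88 mg/L × 1,430,000 L = 14,130 g cyanuric acid.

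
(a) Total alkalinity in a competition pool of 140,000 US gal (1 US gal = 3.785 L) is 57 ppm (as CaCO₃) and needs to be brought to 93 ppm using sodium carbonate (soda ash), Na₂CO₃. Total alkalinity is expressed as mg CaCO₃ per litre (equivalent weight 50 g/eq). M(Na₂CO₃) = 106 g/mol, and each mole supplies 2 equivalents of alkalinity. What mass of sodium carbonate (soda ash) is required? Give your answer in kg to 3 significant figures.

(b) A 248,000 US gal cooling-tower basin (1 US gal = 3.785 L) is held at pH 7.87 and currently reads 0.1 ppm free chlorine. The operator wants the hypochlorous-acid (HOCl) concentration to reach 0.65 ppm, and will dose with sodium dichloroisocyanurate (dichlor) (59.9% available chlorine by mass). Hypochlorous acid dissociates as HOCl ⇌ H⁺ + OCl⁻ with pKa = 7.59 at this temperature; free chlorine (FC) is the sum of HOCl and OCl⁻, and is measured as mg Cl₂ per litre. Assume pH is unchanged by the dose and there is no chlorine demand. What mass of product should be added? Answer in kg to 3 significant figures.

(a) Volume: 140,000 US gal × 3.785 L/gal = 529,900 L.
(a) Alkalinity to add: (93 − 57) = 36 mg/L as CaCO₃ × 529,900 L = 19,080 g as CaCO₃.
(a) Equivalents: 19,080 g ÷ 50 g/eq = 381.5 eq.
(a) Each mole of Na₂CO₃ supplies 2 eq, so 381.5 / 2 = 190.8 mol.
(a) Mass: 190.8 mol × 106 g/mol = 20,220 g.

(b) Volume: 248,000 US gal × 3.785 L/gal = 938,680 L.
(b) [OCl⁻]/[HOCl] = 10^(pH − pKa) = 10^(7.87 − 7.59) = 1.905; fraction as HOCl = 1/(1 + 1.905) = 0.3442.
(b) Free chlorine required for 0.65 ppm HOCl: 0.65 / 0.3442 = 1.889 ppm.
(b) FC to add: 1.889 − 0.1 = 1.789 mg/L as Cl₂.
(b) Cl₂ equivalent: 1.789 mg/L × 938,680 L = 1679 g.
(b) Product at 59.9% available Cl: 1679 / 0.599 = 2803 g.

(a) 20.2 kg; (b) 2.80 kg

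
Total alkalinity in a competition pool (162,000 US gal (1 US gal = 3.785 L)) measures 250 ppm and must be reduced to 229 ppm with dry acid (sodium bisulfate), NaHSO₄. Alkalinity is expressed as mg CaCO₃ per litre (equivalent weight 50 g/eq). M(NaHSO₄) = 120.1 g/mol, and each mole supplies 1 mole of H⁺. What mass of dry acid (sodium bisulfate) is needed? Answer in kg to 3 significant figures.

30.9 kg

Volume: 162,000 US gal × 3.785 L/gal = 613,170 L.
Alkalinity to neutralize: (250 − 229) = 21 mg/L as CaCO₃ × 613,170 L = 12,880 g as CaCO₃.
Equivalents of H⁺ required: 12,880 ÷ 50 g/eq = 257.5 eq = 257.5 mol NaHSO₄.
Mass of NaHSO₄: 257.5 × 120.1 = 30,930 g.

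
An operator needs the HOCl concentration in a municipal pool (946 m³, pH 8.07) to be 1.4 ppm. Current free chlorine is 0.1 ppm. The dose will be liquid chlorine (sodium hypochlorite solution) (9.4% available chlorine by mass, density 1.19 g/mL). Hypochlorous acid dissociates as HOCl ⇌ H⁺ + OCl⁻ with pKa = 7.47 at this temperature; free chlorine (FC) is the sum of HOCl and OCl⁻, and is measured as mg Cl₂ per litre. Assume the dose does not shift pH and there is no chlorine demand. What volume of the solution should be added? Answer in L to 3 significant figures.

Volume: 946 m³ = 946,000 L.
[OCl⁻]/[HOCl] = 10^(pH − pKa) = 10^(8.07 − 7.47) = 3.981; fraction as HOCl = 1/(1 + 3.981) = 0.2008.
Free chlorine required for 1.4 ppm HOCl: 1.4 / 0.2008 = 6.974 ppm.
FC to add: 6.974 − 0.1 = 6.874 mg/L as Cl₂.
Cl₂ equivalent: 6.874 mg/L × 946,000 L = 6502 g.
Product at 9.4% available Cl: 6502 / 0.094 = 69,170 g.
Volume: 69,170 g ÷ 1.19 g/mL = 58,130 mL.

58.1 L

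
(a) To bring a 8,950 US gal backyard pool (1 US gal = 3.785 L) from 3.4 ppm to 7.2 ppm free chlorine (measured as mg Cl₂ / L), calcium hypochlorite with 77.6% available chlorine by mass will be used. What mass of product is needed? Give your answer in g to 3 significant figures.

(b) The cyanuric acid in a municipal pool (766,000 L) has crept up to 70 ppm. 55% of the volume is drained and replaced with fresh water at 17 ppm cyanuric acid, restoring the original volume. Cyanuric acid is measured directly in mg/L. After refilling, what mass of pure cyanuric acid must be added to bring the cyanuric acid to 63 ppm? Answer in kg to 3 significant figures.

(a) 166 g; (b) 17.0 kg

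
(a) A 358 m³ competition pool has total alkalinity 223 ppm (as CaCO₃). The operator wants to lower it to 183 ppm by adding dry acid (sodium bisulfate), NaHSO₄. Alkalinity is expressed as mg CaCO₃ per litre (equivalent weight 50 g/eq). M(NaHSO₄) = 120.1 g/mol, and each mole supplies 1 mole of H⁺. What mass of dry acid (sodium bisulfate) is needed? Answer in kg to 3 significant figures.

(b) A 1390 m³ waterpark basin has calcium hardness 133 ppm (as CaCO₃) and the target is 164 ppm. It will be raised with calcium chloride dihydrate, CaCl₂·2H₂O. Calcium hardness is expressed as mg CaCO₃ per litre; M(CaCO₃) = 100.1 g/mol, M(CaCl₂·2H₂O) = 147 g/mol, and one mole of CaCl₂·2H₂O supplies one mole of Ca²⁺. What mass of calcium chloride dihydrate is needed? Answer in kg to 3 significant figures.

(a) Volume: 358 m³ = 358,000 L.
(a) Alkalinity to neutralize: (223 − 183) = 40 mg/L as CaCO₃ × 358,000 L = 14,320 g as CaCO₃.
(a) Equivalents of H⁺ required: 14,320 ÷ 50 g/eq = 286.4 eq = 286.4 mol NaHSO₄.
(a) Mass of NaHSO₄: 286.4 × 120.1 = 34,400 g.

(b) Volume: 1390 m³ = 1,390,000 L.
(b) Hardness to add: (164 − 133) = 31 mg/L as CaCO₃ × 1,390,000 L = 43,090 g as CaCO₃.
(b) Moles of Ca²⁺ (1 mol Ca²⁺ ≡ 1 mol CaCO₃): 43,090 / 100.1 g/mol = 430.5 mol.
(b) Mass of CaCl₂·2H₂O: 430.5 × 147 = 63,280 g.

(a) 34.4 kg; (b) 63.3 kg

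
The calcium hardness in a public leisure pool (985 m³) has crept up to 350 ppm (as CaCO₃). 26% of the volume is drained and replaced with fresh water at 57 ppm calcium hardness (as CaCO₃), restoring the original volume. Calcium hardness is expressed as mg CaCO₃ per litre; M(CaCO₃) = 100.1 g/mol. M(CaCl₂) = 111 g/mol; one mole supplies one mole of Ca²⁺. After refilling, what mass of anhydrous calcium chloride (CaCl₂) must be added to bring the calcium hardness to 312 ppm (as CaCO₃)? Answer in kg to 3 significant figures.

Volume: 985 m³ = 985,000 L.
After draining 26% and refilling: 350 × 0.74 + 57 × 0.26 = 273.82 ppm.
Deficit to target: 312 − 273.82 = 38.18 mg/L.
As CaCO₃: 38.18 mg/L × 985,000 L = 37,610 g; ÷ 100.1 = 375.7 mol Ca²⁺.
Mass: 375.7 × 111 = 41,700 g.

41.7 kg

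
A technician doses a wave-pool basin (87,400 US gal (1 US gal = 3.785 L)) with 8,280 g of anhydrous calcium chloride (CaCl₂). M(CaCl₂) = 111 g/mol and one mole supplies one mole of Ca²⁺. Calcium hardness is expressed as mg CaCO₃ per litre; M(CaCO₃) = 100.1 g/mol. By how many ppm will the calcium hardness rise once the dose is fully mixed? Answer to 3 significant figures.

Volume: 87,400 US gal × 3.785 L/gal = 330,809 L.
Moles of Ca²⁺: 8,280 g ÷ 111 g/mol = 74.59 mol.
As CaCO₃: 74.59 mol × 100.1 g/mol = 7467 g.
Rise: 7467 g / 330,809 L × 1000 = 22.57 mg/L.

22.6 ppm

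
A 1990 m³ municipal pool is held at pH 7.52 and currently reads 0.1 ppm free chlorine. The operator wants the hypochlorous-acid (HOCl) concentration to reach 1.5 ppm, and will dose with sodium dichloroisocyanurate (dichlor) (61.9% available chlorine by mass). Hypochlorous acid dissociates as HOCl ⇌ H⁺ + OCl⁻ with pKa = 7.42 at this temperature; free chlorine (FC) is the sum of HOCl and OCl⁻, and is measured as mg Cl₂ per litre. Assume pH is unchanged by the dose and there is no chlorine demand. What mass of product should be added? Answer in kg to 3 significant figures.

10.6 kg

Volume: 1990 m³ = 1,990,000 L.
[OCl⁻]/[HOCl] = 10^(pH − pKa) = 10^(7.52 − 7.42) = 1.259; fraction as HOCl = 1/(1 + 1.259) = 0.4427.
Free chlorine required for 1.5 ppm HOCl: 1.5 / 0.4427 = 3.388 ppm.
FC to add: 3.388 − 0.1 = 3.288 mg/L as Cl₂.
Cl₂ equivalent: 3.288 mg/L × 1,990,000 L = 6544 g.
Product at 61.9% available Cl: 6544 / 0.619 = 10,570 g.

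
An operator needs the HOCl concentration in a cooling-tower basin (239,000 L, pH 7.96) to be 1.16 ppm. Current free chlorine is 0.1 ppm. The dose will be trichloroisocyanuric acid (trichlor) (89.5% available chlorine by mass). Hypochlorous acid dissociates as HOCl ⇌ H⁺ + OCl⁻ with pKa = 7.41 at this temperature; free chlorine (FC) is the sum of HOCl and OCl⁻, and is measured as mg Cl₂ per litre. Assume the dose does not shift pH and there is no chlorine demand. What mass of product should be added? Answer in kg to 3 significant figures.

1.38 kg

[OCl⁻]/[HOCl] = 10^(pH − pKa) = 10^(7.96 − 7.41) = 3.548; fraction as HOCl = 1/(1 + 3.548) = 0.2199.
Free chlorine required for 1.16 ppm HOCl: 1.16 / 0.2199 = 5.276 ppm.
FC to add: 5.276 − 0.1 = 5.176 mg/L as Cl₂.
Cl₂ equivalent: 5.176 mg/L × 239,000 L = 1237 g.
Product at 89.5% available Cl: 1237 / 0.895 = 1382 g.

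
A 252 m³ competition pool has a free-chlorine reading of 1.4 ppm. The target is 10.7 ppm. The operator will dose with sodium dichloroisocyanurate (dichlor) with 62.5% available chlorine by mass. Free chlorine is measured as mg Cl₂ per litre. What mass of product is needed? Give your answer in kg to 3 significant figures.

Volume: 252 m³ = 252,000 L.
Chlorine deficit: 10.7 − 1.4 = 9.3 ppm = 9.3 mg/L as Cl₂.
Cl₂ equivalent needed: 9.3 mg/L × 252,000 L = 2,344,000 mg = 2344 g.
Product at 62.5% available chlorine: 2344 / 0.625 = 3750 g.

3.75 kg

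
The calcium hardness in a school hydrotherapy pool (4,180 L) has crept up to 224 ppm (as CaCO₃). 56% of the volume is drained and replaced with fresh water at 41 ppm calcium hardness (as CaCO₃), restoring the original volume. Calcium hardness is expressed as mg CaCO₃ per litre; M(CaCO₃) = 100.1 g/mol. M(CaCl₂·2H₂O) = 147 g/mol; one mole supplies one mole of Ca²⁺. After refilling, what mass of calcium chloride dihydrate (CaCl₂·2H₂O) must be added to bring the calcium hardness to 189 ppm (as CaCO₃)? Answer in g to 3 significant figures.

After draining 56% and refilling: 224 × 0.44 + 41 × 0.56 = 121.52 ppm.
Deficit to target: 189 − 121.52 = 67.48 mg/L.
As CaCO₃: 67.48 mg/L × 4,180 L = 282.1 g; ÷ 100.1 = 2.818 mol Ca²⁺.
Mass: 2.818 × 147 = 414.2 g.

414 g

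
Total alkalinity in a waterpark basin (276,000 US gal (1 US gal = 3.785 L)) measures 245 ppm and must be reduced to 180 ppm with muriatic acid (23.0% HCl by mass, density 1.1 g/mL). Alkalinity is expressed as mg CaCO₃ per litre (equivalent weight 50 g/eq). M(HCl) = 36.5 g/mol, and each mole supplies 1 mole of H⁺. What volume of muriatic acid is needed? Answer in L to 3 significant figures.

196 L

Volume: 276,000 US gal × 3.785 L/gal = 1,044,660 L.
Alkalinity to neutralize: (245 − 180) = 65 mg/L as CaCO₃ × 1,044,660 L = 67,900 g as CaCO₃.
Equivalents of H⁺ required: 67,900 ÷ 50 g/eq = 1358 eq = 1358 mol HCl.
Mass of HCl: 1358 × 36.5 = 49,570 g.
Mass of 23.0% solution: 49,570 / 0.23 = 215,500 g.
Volume: 215,500 g ÷ 1.1 g/mL = 195,900 mL.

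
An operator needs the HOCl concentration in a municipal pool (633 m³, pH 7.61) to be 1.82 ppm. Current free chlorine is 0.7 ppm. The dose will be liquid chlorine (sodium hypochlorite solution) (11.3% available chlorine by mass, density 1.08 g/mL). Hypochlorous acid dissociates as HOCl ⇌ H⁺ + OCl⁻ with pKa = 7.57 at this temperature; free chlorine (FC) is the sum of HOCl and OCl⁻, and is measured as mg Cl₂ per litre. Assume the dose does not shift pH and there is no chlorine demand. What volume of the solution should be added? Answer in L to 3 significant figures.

16.2 L

Volume: 633 m³ = 633,000 L.
[OCl⁻]/[HOCl] = 10^(pH − pKa) = 10^(7.61 − 7.57) = 1.096; fraction as HOCl = 1/(1 + 1.096) = 0.477.
Free chlorine required for 1.82 ppm HOCl: 1.82 / 0.477 = 3.816 ppm.
FC to add: 3.816 − 0.7 = 3.116 mg/L as Cl₂.
Cl₂ equivalent: 3.116 mg/L × 633,000 L = 1972 g.
Product at 11.3% available Cl: 1972 / 0.113 = 17,450 g.
Volume: 17,450 g ÷ 1.08 g/mL = 16,160 mL.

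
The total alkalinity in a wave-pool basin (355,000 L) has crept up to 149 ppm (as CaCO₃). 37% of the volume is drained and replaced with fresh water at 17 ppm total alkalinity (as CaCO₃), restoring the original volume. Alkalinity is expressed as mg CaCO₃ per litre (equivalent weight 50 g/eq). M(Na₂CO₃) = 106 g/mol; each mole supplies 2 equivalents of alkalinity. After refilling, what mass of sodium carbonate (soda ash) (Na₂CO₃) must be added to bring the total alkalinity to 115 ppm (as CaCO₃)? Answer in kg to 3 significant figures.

5.58 kg

After draining 37% and refilling: 149 × 0.63 + 17 × 0.37 = 100.16 ppm.
Deficit to target: 115 − 100.16 = 14.84 mg/L.
As CaCO₃: 14.84 mg/L × 355,000 L = 5268 g; ÷ 50 g/eq ÷ 2 = 52.68 mol Na₂CO₃.
Mass: 52.68 × 106 = 5584 g.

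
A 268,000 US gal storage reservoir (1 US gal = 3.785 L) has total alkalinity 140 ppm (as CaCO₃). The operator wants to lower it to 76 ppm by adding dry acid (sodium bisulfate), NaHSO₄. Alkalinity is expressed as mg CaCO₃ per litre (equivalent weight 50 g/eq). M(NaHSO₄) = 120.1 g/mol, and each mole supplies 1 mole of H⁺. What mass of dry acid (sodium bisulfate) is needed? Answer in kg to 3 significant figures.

156 kg

Volume: 268,000 US gal × 3.785 L/gal = 1,014,380 L.
Alkalinity to neutralize: (140 − 76) = 64 mg/L as CaCO₃ × 1,014,380 L = 64,920 g as CaCO₃.
Equivalents of H⁺ required: 64,920 ÷ 50 g/eq = 1298 eq = 1298 mol NaHSO₄.
Mass of NaHSO₄: 1298 × 120.1 = 155,900 g.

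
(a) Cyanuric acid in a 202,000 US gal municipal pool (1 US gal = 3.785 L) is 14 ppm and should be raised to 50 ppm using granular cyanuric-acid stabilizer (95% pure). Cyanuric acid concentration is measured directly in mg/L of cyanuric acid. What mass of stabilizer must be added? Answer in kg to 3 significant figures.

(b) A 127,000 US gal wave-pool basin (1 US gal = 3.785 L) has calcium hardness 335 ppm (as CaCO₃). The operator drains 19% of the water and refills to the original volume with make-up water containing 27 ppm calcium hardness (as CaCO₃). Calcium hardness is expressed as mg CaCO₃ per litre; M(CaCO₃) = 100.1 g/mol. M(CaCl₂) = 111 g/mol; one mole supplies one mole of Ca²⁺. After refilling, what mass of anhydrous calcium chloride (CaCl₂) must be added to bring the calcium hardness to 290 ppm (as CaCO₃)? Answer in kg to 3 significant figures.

(a) 29.0 kg; (b) 7.21 kg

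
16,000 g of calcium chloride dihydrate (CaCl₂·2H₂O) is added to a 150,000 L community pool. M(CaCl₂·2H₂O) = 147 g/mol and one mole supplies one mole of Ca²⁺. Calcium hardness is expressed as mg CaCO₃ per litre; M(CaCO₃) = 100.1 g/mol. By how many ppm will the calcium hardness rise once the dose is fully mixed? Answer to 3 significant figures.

Moles of Ca²⁺: 16,000 g ÷ 147 g/mol = 108.8 mol.
As CaCO₃: 108.8 mol × 100.1 g/mol = 10,900 g.
Rise: 10,900 g / 150,000 L × 1000 = 72.63 mg/L.

72.6 ppm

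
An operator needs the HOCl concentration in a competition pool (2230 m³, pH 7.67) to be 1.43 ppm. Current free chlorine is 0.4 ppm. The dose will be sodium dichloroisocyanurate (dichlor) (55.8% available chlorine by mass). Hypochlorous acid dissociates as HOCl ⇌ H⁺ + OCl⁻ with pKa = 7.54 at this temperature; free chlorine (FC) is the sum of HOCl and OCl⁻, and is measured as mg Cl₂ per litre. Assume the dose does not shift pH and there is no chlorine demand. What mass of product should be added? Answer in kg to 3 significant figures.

Volume: 2230 m³ = 2,230,000 L.
[OCl⁻]/[HOCl] = 10^(pH − pKa) = 10^(7.67 − 7.54) = 1.349; fraction as HOCl = 1/(1 + 1.349) = 0.4257.
Free chlorine required for 1.43 ppm HOCl: 1.43 / 0.4257 = 3.359 ppm.
FC to add: 3.359 − 0.4 = 2.959 mg/L as Cl₂.
Cl₂ equivalent: 2.959 mg/L × 2,230,000 L = 6599 g.
Product at 55.8% available Cl: 6599 / 0.558 = 11,830 g.

11.8 kg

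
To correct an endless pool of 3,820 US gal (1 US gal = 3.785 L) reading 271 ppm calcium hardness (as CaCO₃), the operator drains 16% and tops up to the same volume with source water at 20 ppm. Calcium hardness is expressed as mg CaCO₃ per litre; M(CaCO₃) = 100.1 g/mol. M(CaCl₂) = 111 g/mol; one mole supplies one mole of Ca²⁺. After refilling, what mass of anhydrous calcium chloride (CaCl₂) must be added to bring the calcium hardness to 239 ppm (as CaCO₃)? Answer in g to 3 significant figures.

131 g

Volume: 3,820 US gal × 3.785 L/gal = 14,459 L.
After draining 16% and refilling: 271 × 0.84 + 20 × 0.16 = 230.84 ppm.
Deficit to target: 239 − 230.84 = 8.16 mg/L.
As CaCO₃: 8.16 mg/L × 14,459 L = 118 g; ÷ 100.1 = 1.179 mol Ca²⁺.
Mass: 1.179 × 111 = 130.8 g.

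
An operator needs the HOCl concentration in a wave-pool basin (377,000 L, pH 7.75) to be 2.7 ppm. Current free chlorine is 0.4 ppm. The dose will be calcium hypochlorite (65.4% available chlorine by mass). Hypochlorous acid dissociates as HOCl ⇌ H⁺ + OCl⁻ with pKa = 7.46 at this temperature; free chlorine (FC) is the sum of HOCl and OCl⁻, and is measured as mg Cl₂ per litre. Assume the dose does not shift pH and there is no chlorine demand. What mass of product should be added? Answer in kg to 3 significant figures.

4.36 kg

[OCl⁻]/[HOCl] = 10^(pH − pKa) = 10^(7.75 − 7.46) = 1.95; fraction as HOCl = 1/(1 + 1.95) = 0.339.
Free chlorine required for 2.7 ppm HOCl: 2.7 / 0.339 = 7.965 ppm.
FC to add: 7.965 − 0.4 = 7.565 mg/L as Cl₂.
Cl₂ equivalent: 7.565 mg/L × 377,000 L = 2852 g.
Product at 65.4% available Cl: 2852 / 0.654 = 4361 g.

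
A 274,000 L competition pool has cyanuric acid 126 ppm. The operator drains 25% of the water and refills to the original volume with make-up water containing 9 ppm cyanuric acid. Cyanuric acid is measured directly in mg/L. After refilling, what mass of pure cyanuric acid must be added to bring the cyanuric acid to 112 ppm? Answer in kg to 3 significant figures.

4.18 kg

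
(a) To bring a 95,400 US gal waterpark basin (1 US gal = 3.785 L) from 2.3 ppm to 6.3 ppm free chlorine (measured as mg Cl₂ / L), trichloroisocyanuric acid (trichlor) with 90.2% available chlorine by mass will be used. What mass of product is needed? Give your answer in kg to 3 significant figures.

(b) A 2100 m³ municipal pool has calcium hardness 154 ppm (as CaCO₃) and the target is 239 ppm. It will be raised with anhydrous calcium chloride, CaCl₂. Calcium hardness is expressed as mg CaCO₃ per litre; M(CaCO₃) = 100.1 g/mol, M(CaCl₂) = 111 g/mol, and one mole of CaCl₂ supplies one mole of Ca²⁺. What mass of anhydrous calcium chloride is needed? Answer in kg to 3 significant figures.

(a) Volume: 95,400 US gal × 3.785 L/gal = 361,089 L.
(a) Chlorine deficit: 6.3 − 2.3 = 4 ppm = 4 mg/L as Cl₂.
(a) Cl₂ equivalent needed: 4 mg/L × 361,089 L = 1,444,000 mg = 1444 g.
(a) Product at 90.2% available chlorine: 1444 / 0.902 = 1601 g.

(b) Volume: 2100 m³ = 2,100,000 L.
(b) Hardness to add: (239 − 154) = 85 mg/L as CaCO₃ × 2,100,000 L = 178,500 g as CaCO₃.
(b) Moles of Ca²⁺ (1 mol Ca²⁺ ≡ 1 mol CaCO₃): 178,500 / 100.1 g/mol = 1783 mol.
(b) Mass of CaCl₂: 1783 × 111 = 197,900 g.

(a) 1.60 kg; (b) 198 kg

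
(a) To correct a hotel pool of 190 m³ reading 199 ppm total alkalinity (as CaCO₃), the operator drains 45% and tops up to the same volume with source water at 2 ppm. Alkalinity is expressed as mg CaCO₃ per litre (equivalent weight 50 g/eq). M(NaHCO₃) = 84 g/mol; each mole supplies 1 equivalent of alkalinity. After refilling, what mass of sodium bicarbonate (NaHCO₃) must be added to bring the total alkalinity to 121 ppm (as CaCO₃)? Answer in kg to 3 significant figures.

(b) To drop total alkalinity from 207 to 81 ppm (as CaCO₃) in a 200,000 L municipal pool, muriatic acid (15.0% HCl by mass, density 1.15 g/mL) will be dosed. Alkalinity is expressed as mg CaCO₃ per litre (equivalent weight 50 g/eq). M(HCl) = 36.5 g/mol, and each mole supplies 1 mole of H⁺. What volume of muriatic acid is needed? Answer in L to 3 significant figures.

(a) Volume: 190 m³ = 190,000 L.
(a) After draining 45% and refilling: 199 × 0.55 + 2 × 0.45 = 110.35 ppm.
(a) Deficit to target: 121 − 110.35 = 10.65 mg/L.
(a) As CaCO₃: 10.65 mg/L × 190,000 L = 2023 g; ÷ 50 g/eq ÷ 1 = 40.47 mol NaHCO₃.
(a) Mass: 40.47 × 84 = 3399 g.

(b) Alkalinity to neutralize: (207 − 81) = 126 mg/L as CaCO₃ × 200,000 L = 25,200 g as CaCO₃.
(b) Equivalents of H⁺ required: 25,200 ÷ 50 g/eq = 504 eq = 504 mol HCl.
(b) Mass of HCl: 504 × 36.5 = 18,400 g.
(b) Mass of 15.0% solution: 18,400 / 0.15 = 122,600 g.
(b) Volume: 122,600 g ÷ 1.15 g/mL = 106,600 mL.

(a) 3.40 kg; (b) 107 L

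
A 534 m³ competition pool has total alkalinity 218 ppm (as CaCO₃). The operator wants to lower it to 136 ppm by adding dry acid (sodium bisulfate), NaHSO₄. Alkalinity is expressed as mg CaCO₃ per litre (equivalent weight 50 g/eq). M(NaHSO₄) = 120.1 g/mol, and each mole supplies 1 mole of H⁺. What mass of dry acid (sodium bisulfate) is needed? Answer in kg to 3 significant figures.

Volume: 534 m³ = 534,000 L.
Alkalinity to neutralize: (218 − 136) = 82 mg/L as CaCO₃ × 534,000 L = 43,790 g as CaCO₃.
Equivalents of H⁺ required: 43,790 ÷ 50 g/eq = 875.8 eq = 875.8 mol NaHSO₄.
Mass of NaHSO₄: 875.8 × 120.1 = 105,200 g.

105 kg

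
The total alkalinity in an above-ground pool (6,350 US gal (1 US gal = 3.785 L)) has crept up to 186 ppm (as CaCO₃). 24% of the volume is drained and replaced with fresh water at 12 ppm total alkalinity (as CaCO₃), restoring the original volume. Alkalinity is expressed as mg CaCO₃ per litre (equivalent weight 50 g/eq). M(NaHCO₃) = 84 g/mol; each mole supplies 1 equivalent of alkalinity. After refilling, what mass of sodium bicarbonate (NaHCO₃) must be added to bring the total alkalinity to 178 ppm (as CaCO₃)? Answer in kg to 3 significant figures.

1.36 kg

Volume: 6,350 US gal × 3.785 L/gal = 24,035 L.
After draining 24% and refilling: 186 × 0.76 + 12 × 0.24 = 144.24 ppm.
Deficit to target: 178 − 144.24 = 33.76 mg/L.
As CaCO₃: 33.76 mg/L × 24,035 L = 811.4 g; ÷ 50 g/eq ÷ 1 = 16.23 mol NaHCO₃.
Mass: 16.23 × 84 = 1363 g.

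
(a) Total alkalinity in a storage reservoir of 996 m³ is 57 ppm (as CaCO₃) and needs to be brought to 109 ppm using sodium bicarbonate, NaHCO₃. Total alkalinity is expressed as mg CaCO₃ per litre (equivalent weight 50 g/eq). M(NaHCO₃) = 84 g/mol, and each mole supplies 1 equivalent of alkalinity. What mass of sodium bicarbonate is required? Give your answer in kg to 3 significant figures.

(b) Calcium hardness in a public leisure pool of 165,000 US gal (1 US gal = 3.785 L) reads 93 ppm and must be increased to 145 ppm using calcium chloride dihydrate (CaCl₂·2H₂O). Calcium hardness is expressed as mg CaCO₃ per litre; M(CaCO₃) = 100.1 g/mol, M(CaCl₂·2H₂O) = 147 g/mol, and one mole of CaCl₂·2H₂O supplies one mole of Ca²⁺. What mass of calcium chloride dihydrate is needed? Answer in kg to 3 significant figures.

(a) Volume: 996 m³ = 996,000 L.
(a) Alkalinity to add: (109 − 57) = 52 mg/L as CaCO₃ × 996,000 L = 51,790 g as CaCO₃.
(a) Equivalents: 51,790 g ÷ 50 g/eq = 1036 eq.
(a) NaHCO₃ supplies 1 eq per mole → 1036 mol.
(a) Mass: 1036 mol × 84 g/mol = 87,010 g.

(b) Volume: 165,000 US gal × 3.785 L/gal = 624,525 L.
(b) Hardness to add: (145 − 93) = 52 mg/L as CaCO₃ × 624,525 L = 32,480 g as CaCO₃.
(b) Moles of Ca²⁺ (1 mol Ca²⁺ ≡ 1 mol CaCO₃): 32,480 / 100.1 g/mol = 324.4 mol.
(b) Mass of CaCl₂·2H₂O: 324.4 × 147 = 47,690 g.

(a) 87.0 kg; (b) 47.7 kg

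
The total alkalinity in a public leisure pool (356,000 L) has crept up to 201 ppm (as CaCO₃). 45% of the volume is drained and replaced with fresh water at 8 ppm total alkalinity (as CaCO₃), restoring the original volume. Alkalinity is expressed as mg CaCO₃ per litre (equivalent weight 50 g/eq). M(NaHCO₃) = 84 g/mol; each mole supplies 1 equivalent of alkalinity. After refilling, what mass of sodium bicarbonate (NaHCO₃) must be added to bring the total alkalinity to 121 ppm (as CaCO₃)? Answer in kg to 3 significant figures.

After draining 45% and refilling: 201 × 0.55 + 8 × 0.45 = 114.15 ppm.
Deficit to target: 121 − 114.15 = 6.85 mg/L.
As CaCO₃: 6.85 mg/L × 356,000 L = 2439 g; ÷ 50 g/eq ÷ 1 = 48.77 mol NaHCO₃.
Mass: 48.77 × 84 = 4097 g.

4.10 kg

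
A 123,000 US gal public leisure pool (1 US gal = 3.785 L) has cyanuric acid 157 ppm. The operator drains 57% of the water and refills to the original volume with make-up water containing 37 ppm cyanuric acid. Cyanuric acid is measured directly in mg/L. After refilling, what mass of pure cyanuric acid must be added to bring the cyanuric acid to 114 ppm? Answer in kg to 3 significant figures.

11.8 kg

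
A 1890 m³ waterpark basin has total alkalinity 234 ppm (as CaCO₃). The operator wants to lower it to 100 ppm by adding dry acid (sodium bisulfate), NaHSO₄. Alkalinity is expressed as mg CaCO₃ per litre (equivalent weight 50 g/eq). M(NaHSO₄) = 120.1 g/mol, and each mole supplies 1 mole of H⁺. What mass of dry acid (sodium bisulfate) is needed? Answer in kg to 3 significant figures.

608 kg

Volume: 1890 m³ = 1,890,000 L.
Alkalinity to neutralize: (234 − 100) = 134 mg/L as CaCO₃ × 1,890,000 L = 253,300 g as CaCO₃.
Equivalents of H⁺ required: 253,300 ÷ 50 g/eq = 5065 eq = 5065 mol NaHSO₄.
Mass of NaHSO₄: 5065 × 120.1 = 608,300 g.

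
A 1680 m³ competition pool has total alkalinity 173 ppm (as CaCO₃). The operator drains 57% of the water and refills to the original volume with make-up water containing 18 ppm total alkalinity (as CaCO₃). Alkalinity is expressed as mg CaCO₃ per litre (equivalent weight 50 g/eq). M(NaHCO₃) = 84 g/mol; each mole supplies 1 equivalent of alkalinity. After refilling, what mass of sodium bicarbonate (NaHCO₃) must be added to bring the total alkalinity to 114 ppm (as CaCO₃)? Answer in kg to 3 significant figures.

Volume: 1680 m³ = 1,680,000 L.
After draining 57% and refilling: 173 × 0.43 + 18 × 0.57 = 84.65 ppm.
Deficit to target: 114 − 84.65 = 29.35 mg/L.
As CaCO₃: 29.35 mg/L × 1,680,000 L = 49,310 g; ÷ 50 g/eq ÷ 1 = 986.2 mol NaHCO₃.
Mass: 986.2 × 84 = 82,840 g.

82.8 kg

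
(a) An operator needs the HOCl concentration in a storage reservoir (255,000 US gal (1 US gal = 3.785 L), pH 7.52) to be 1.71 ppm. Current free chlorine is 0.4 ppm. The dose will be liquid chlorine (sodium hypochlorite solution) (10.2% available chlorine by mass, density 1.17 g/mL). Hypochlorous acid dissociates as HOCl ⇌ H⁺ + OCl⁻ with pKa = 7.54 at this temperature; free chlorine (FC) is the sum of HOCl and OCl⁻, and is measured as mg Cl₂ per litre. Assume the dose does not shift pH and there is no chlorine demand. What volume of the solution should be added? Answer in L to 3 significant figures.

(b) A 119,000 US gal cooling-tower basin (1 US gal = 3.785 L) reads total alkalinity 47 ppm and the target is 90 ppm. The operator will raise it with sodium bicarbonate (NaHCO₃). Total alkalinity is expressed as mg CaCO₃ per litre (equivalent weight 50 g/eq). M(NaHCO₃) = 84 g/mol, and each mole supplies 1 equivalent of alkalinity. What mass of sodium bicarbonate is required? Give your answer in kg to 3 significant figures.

(a) 23.8 L; (b) 32.5 kg

(a) Volume: 255,000 US gal × 3.785 L/gal = 965,175 L.
(a) [OCl⁻]/[HOCl] = 10^(pH − pKa) = 10^(7.52 − 7.54) = 0.955; fraction as HOCl = 1/(1 + 0.955) = 0.5115.
(a) Free chlorine required for 1.71 ppm HOCl: 1.71 / 0.5115 = 3.343 ppm.
(a) FC to add: 3.343 − 0.4 = 2.943 mg/L as Cl₂.
(a) Cl₂ equivalent: 2.943 mg/L × 965,175 L = 2841 g.
(a) Product at 10.2% available Cl: 2841 / 0.102 = 27,850 g.
(a) Volume: 27,850 g ÷ 1.17 g/mL = 23,800 mL.

(b) Volume: 119,000 US gal × 3.785 L/gal = 450,415 L.
(b) Alkalinity to add: (90 − 47) = 43 mg/L as CaCO₃ × 450,415 L = 19,370 g as CaCO₃.
(b) Equivalents: 19,370 g ÷ 50 g/eq = 387.4 eq.
(b) NaHCO₃ supplies 1 eq per mole → 387.4 mol.
(b) Mass: 387.4 mol × 84 g/mol = 32,540 g.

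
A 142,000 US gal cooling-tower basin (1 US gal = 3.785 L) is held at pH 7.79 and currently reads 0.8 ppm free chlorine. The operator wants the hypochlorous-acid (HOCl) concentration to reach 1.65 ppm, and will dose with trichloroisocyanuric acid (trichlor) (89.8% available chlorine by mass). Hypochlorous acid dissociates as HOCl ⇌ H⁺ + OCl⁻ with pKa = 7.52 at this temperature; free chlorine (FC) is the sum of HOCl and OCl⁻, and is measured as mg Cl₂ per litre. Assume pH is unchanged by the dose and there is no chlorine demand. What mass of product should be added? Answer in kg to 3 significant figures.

Volume: 142,000 US gal × 3.785 L/gal = 537,470 L.
[OCl⁻]/[HOCl] = 10^(pH − pKa) = 10^(7.79 − 7.52) = 1.862; fraction as HOCl = 1/(1 + 1.862) = 0.3494.
Free chlorine required for 1.65 ppm HOCl: 1.65 / 0.3494 = 4.722 ppm.
FC to add: 4.722 − 0.8 = 3.922 mg/L as Cl₂.
Cl₂ equivalent: 3.922 mg/L × 537,470 L = 2108 g.
Product at 89.8% available Cl: 2108 / 0.898 = 2348 g.

2.35 kg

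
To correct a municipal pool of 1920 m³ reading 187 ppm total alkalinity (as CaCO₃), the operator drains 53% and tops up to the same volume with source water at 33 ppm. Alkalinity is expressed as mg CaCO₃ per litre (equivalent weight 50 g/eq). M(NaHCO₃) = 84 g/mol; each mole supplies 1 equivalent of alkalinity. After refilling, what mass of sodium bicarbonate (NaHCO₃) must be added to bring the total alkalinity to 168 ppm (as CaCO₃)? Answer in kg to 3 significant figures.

Volume: 1920 m³ = 1,920,000 L.
After draining 53% and refilling: 187 × 0.47 + 33 × 0.53 = 105.38 ppm.
Deficit to target: 168 − 105.38 = 62.62 mg/L.
As CaCO₃: 62.62 mg/L × 1,920,000 L = 120,200 g; ÷ 50 g/eq ÷ 1 = 2405 mol NaHCO₃.
Mass: 2405 × 84 = 202,000 g.

202 kg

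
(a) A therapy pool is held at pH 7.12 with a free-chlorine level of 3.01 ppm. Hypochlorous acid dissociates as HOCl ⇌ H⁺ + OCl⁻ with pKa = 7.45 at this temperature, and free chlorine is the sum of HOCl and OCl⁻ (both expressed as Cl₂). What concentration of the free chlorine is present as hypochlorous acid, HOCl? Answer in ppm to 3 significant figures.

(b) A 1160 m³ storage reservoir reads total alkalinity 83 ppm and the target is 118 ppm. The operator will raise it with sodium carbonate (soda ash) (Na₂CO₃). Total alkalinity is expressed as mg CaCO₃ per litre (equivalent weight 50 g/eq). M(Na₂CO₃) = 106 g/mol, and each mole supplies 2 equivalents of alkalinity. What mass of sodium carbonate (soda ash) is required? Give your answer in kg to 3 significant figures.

(a) 2.05 ppm; (b) 43.0 kg

(a) [OCl⁻]/[HOCl] = 10^(pH − pKa) = 10^(7.12 − 7.45) = 10^-0.33 = 0.4677.
(a) Fraction as HOCl = 1 / (1 + 0.4677) = 0.6813.
(a) HOCl = 0.6813 × 3.01 ppm = 2.051 ppm.

(b) Volume: 1160 m³ = 1,160,000 L.
(b) Alkalinity to add: (118 − 83) = 35 mg/L as CaCO₃ × 1,160,000 L = 40,600 g as CaCO₃.
(b) Equivalents: 40,600 g ÷ 50 g/eq = 812 eq.
(b) Each mole of Na₂CO₃ supplies 2 eq, so 812 / 2 = 406 mol.
(b) Mass: 406 mol × 106 g/mol = 43,040 g.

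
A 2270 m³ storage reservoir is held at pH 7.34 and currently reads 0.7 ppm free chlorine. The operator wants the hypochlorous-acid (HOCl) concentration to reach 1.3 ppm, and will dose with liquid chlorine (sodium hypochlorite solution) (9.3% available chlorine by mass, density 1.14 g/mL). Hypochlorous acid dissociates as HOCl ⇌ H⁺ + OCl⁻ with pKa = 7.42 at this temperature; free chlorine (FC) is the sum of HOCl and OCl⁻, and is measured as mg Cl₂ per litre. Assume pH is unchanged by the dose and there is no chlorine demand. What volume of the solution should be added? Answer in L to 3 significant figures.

Volume: 2270 m³ = 2,270,000 L.
[OCl⁻]/[HOCl] = 10^(pH − pKa) = 10^(7.34 − 7.42) = 0.8318; fraction as HOCl = 1/(1 + 0.8318) = 0.5459.
Free chlorine required for 1.3 ppm HOCl: 1.3 / 0.5459 = 2.381 ppm.
FC to add: 2.381 − 0.7 = 1.681 mg/L as Cl₂.
Cl₂ equivalent: 1.681 mg/L × 2,270,000 L = 3817 g.
Product at 9.3% available Cl: 3817 / 0.093 = 41,040 g.
Volume: 41,040 g ÷ 1.14 g/mL = 36,000 mL.

36.0 L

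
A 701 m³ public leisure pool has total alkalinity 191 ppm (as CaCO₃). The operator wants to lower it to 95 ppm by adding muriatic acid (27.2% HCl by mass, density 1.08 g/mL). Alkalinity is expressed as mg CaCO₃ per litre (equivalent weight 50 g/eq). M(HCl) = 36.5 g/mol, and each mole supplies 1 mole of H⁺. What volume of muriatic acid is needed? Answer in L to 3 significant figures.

Volume: 701 m³ = 701,000 L.
Alkalinity to neutralize: (191 − 95) = 96 mg/L as CaCO₃ × 701,000 L = 67,300 g as CaCO₃.
Equivalents of H⁺ required: 67,300 ÷ 50 g/eq = 1346 eq = 1346 mol HCl.
Mass of HCl: 1346 × 36.5 = 49,130 g.
Mass of 27.2% solution: 49,130 / 0.272 = 180,600 g.
Volume: 180,600 g ÷ 1.08 g/mL = 167,200 mL.

167 L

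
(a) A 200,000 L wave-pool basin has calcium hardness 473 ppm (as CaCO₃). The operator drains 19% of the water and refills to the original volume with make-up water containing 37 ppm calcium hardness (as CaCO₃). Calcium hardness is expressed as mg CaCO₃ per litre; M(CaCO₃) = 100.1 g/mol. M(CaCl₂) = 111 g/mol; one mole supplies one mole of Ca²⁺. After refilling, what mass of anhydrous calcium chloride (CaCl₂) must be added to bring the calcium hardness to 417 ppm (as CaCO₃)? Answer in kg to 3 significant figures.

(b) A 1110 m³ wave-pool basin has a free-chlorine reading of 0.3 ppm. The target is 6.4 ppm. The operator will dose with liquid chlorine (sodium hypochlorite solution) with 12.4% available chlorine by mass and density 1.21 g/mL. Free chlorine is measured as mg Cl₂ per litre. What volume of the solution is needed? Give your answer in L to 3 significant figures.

(a) After draining 19% and refilling: 473 × 0.81 + 37 × 0.19 = 390.16 ppm.
(a) Deficit to target: 417 − 390.16 = 26.84 mg/L.
(a) As CaCO₃: 26.84 mg/L × 200,000 L = 5368 g; ÷ 100.1 = 53.63 mol Ca²⁺.
(a) Mass: 53.63 × 111 = 5953 g.

(b) Volume: 1110 m³ = 1,110,000 L.
(b) Chlorine deficit: 6.4 − 0.3 = 6.1 ppm = 6.1 mg/L as Cl₂.
(b) Cl₂ equivalent needed: 6.1 mg/L × 1,110,000 L = 6,771,000 mg = 6771 g.
(b) Product at 12.4% available chlorine: 6771 / 0.124 = 54,600 g.
(b) Volume at density 1.21 g/mL: 54,600 g ÷ 1.21 g/mL = 45,130 mL.

(a) 5.95 kg; (b) 45.1 L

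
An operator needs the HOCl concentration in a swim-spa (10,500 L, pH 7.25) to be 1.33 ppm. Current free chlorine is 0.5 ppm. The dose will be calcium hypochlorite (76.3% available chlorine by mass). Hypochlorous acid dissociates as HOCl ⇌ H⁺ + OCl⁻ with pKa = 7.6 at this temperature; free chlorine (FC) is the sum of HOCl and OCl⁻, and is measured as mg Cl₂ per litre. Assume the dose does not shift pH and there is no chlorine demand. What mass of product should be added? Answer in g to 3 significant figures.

19.6 g

[OCl⁻]/[HOCl] = 10^(pH − pKa) = 10^(7.25 − 7.6) = 0.4467; fraction as HOCl = 1/(1 + 0.4467) = 0.6912.
Free chlorine required for 1.33 ppm HOCl: 1.33 / 0.6912 = 1.924 ppm.
FC to add: 1.924 − 0.5 = 1.424 mg/L as Cl₂.
Cl₂ equivalent: 1.424 mg/L × 10,500 L = 14.95 g.
Product at 76.3% available Cl: 14.95 / 0.763 = 19.6 g.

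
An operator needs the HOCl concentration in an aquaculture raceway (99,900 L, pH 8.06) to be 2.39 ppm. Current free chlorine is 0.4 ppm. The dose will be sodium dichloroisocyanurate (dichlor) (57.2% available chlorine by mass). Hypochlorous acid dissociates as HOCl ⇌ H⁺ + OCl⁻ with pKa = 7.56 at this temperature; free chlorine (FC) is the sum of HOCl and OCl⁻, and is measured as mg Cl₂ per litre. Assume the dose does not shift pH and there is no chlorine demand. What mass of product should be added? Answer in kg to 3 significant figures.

1.67 kg

[OCl⁻]/[HOCl] = 10^(pH − pKa) = 10^(8.06 − 7.56) = 3.162; fraction as HOCl = 1/(1 + 3.162) = 0.2403.
Free chlorine required for 2.39 ppm HOCl: 2.39 / 0.2403 = 9.948 ppm.
FC to add: 9.948 − 0.4 = 9.548 mg/L as Cl₂.
Cl₂ equivalent: 9.548 mg/L × 99,900 L = 953.8 g.
Product at 57.2% available Cl: 953.8 / 0.572 = 1668 g.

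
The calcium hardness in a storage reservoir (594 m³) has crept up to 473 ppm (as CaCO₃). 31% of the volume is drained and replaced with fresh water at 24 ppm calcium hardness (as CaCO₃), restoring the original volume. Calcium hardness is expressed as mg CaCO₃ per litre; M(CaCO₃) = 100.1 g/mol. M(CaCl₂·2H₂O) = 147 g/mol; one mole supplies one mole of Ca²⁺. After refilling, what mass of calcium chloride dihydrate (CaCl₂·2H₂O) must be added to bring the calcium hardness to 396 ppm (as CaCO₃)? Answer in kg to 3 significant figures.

Volume: 594 m³ = 594,000 L.
After draining 31% and refilling: 473 × 0.69 + 24 × 0.31 = 333.81 ppm.
Deficit to target: 396 − 333.81 = 62.19 mg/L.
As CaCO₃: 62.19 mg/L × 594,000 L = 36,940 g; ÷ 100.1 = 369 mol Ca²⁺.
Mass: 369 × 147 = 54,250 g.

54.2 kg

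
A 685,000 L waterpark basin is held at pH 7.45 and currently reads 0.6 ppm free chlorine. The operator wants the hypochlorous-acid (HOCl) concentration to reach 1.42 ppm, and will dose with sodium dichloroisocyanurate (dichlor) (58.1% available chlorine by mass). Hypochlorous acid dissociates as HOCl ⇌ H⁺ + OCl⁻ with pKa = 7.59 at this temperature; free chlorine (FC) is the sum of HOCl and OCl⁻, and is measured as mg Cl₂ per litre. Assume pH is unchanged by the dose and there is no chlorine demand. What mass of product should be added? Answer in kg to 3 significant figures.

[OCl⁻]/[HOCl] = 10^(pH − pKa) = 10^(7.45 − 7.59) = 0.7244; fraction as HOCl = 1/(1 + 0.7244) = 0.5799.
Free chlorine required for 1.42 ppm HOCl: 1.42 / 0.5799 = 2.449 ppm.
FC to add: 2.449 − 0.6 = 1.849 mg/L as Cl₂.
Cl₂ equivalent: 1.849 mg/L × 685,000 L = 1266 g.
Product at 58.1% available Cl: 1266 / 0.581 = 2180 g.

2.18 kg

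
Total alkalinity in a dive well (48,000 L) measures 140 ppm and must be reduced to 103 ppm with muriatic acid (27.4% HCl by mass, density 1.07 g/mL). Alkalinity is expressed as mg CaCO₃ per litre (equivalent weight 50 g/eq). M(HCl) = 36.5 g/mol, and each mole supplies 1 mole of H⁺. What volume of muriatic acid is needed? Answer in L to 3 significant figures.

4.42 L

Alkalinity to neutralize: (140 − 103) = 37 mg/L as CaCO₃ × 48,000 L = 1776 g as CaCO₃.
Equivalents of H⁺ required: 1776 ÷ 50 g/eq = 35.52 eq = 35.52 mol HCl.
Mass of HCl: 35.52 × 36.5 = 1296 g.
Mass of 27.4% solution: 1296 / 0.274 = 4732 g.
Volume: 4732 g ÷ 1.07 g/mL = 4422 mL.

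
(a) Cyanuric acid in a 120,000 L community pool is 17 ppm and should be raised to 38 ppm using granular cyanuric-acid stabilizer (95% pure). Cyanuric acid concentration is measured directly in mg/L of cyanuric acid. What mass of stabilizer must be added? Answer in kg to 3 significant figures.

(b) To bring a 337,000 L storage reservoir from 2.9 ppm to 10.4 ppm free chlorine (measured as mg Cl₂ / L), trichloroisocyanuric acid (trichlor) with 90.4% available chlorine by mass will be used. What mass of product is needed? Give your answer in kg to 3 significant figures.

(a) 2.65 kg; (b) 2.80 kg

(a) CYA to add: (38 − 17) = 21 mg/L × 120,000 L = 2520 g cyanuric acid.
(a) At 95% purity: 2520 / 0.95 = 2653 g product.

(b) Chlorine deficit: 10.4 − 2.9 = 7.5 ppm = 7.5 mg/L as Cl₂.
(b) Cl₂ equivalent needed: 7.5 mg/L × 337,000 L = 2,528,000 mg = 2528 g.
(b) Product at 90.4% available chlorine: 2528 / 0.904 = 2796 g.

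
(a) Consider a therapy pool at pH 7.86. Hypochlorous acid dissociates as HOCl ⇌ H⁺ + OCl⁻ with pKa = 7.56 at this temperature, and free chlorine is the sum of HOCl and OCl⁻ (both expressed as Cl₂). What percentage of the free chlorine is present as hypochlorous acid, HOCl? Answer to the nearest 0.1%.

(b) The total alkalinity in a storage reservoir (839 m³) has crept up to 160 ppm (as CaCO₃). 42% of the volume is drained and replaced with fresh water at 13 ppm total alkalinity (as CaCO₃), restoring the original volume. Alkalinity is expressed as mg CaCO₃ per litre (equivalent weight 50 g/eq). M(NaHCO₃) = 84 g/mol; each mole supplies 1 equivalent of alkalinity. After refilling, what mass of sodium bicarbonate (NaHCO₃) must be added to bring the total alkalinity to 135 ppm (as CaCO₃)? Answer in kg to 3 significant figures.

(a) [OCl⁻]/[HOCl] = 10^(pH − pKa) = 10^(7.86 − 7.56) = 10^0.30 = 1.995.
(a) Fraction as HOCl = 1 / (1 + 1.995) = 0.3339.

(b) Volume: 839 m³ = 839,000 L.
(b) After draining 42% and refilling: 160 × 0.58 + 13 × 0.42 = 98.26 ppm.
(b) Deficit to target: 135 − 98.26 = 36.74 mg/L.
(b) As CaCO₃: 36.74 mg/L × 839,000 L = 30,820 g; ÷ 50 g/eq ÷ 1 = 616.5 mol NaHCO₃.
(b) Mass: 616.5 × 84 = 51,790 g.

(a) 33.4%; (b) 51.8 kg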